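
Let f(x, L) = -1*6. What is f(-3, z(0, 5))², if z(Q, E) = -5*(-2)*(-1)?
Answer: 36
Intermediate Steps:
z(Q, E) = -10 (z(Q, E) = 10*(-1) = -10)
f(x, L) = -6
f(-3, z(0, 5))² = (-6)² = 36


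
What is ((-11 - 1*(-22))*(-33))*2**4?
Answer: -5808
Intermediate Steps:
((-11 - 1*(-22))*(-33))*2**4 = ((-11 + 22)*(-33))*16 = (11*(-33))*16 = -363*16 = -5808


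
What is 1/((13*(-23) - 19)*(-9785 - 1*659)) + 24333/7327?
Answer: 80814572263/24334373784 ≈ 3.3210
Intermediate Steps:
1/((13*(-23) - 19)*(-9785 - 1*659)) + 24333/7327 = 1/((-299 - 19)*(-9785 - 659)) + 24333*(1/7327) = 1/(-318*(-10444)) + 24333/7327 = -1/318*(-1/10444) + 24333/7327 = 1/3321192 + 24333/7327 = 80814572263/24334373784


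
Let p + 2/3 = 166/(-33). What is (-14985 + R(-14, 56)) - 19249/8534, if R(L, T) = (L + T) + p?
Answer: -4210517155/281622 ≈ -14951.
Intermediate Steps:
p = -188/33 (p = -⅔ + 166/(-33) = -⅔ + 166*(-1/33) = -⅔ - 166/33 = -188/33 ≈ -5.6970)
R(L, T) = -188/33 + L + T (R(L, T) = (L + T) - 188/33 = -188/33 + L + T)
(-14985 + R(-14, 56)) - 19249/8534 = (-14985 + (-188/33 - 14 + 56)) - 19249/8534 = (-14985 + 1198/33) - 19249*1/8534 = -493307/33 - 19249/8534 = -4210517155/281622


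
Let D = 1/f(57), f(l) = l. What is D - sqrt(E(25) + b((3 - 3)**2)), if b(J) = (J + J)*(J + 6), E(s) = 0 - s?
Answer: 1/57 - 5*I ≈ 0.017544 - 5.0*I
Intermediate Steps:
E(s) = -s
D = 1/57 ≈ 0.017544
b(J) = 2*J*(6 + J) (b(J) = (2*J)*(6 + J) = 2*J*(6 + J))
D - sqrt(E(25) + b((3 - 3)**2)) = 1/57 - sqrt(-1*25 + 2*(3 - 3)**2*(6 + (3 - 3)**2)) = 1/57 - sqrt(-25 + 2*0**2*(6 + 0**2)) = 1/57 - sqrt(-25 + 2*0*(6 + 0)) = 1/57 - sqrt(-25 + 2*0*6) = 1/57 - sqrt(-25 + 0) = 1/57 - sqrt(-25) = 1/57 - 5*I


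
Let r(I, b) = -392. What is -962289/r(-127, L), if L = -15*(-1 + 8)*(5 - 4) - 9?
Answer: 962289/392 ≈ 2454.8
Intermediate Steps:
L = -114 (L = -105 - 9 = -114)
-962289/r(-127, L) = -962289/(-392) = -962289*(-1/392) = 962289/392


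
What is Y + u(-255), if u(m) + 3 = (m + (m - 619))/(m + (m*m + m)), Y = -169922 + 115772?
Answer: -3493681924/64515 ≈ -54153.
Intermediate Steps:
Y = -54150
u(m) = -3 + (-619 + 2*m)/(m² + 2*m) (u(m) = -3 + (m + (m - 619))/(m + (m*m + m)) = -3 + (m + (-619 + m))/(m + (m² + m)) = -3 + (-619 + 2*m)/(m + (m + m²)) = -3 + (-619 + 2*m)/(m² + 2*m))
Y + u(-255) = -54150 + (-619 - 4*(-255) - 3*(-255)²)/((-255)*(2 - 255)) = -54150 - 1/255*(-619 + 1020 - 3*65025)/(-253) = -54150 - 1/255*(-1/253)*(-619 + 1020 - 195075) = -54150 - 1/255*(-1/253)*(-194674) = -54150 - 194674/64515 = -3493681924/64515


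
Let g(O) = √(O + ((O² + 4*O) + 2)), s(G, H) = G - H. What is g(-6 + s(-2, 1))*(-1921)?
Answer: -1921*√38 ≈ -11842.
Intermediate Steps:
g(O) = √(2 + O² + 5*O) (g(O) = √(O + (2 + O² + 4*O)) = √(2 + O² + 5*O))
g(-6 + s(-2, 1))*(-1921) = √(2 + (-6 + (-2 - 1*1))² + 5*(-6 + (-2 - 1*1)))*(-1921) = √(2 + (-6 + (-2 - 1))² + 5*(-6 + (-2 - 1)))*(-1921) = √(2 + (-6 - 3)² + 5*(-6 - 3))*(-1921) = √(2 + (-9)² + 5*(-9))*(-1921) = √(2 + 81 - 45)*(-1921) = √38*(-1921) = -1921*√38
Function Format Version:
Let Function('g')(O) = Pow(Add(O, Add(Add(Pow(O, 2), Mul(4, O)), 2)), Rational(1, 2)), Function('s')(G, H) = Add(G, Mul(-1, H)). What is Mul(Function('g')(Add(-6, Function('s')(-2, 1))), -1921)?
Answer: Mul(-1921, Pow(38, Rational(1, 2))) ≈ -11842.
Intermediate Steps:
Function('g')(O) = Pow(Add(2, Pow(O, 2), Mul(5, O)), Rational(1, 2)) (Function('g')(O) = Pow(Add(O, Add(2, Pow(O, 2), Mul(4, O))), Rational(1, 2)) = Pow(Add(2, Pow(O, 2), Mul(5, O)), Rational(1, 2)))
Mul(Function('g')(Add(-6, Function('s')(-2, 1))), -1921) = Mul(Pow(Add(2, Pow(Add(-6, Add(-2, Mul(-1, 1))), 2), Mul(5, Add(-6, Add(-2, Mul(-1, 1))))), Rational(1, 2)), -1921) = Mul(Pow(Add(2, Pow(Add(-6, Add(-2, -1)), 2), Mul(5, Add(-6, Add(-2, -1)))), Rational(1, 2)), -1921) = Mul(Pow(Add(2, Pow(Add(-6, -3), 2), Mul(5, Add(-6, -3))), Rational(1, 2)), -1921) = Mul(Pow(Add(2, Pow(-9, 2), Mul(5, -9)), Rational(1, 2)), -1921) = Mul(Pow(Add(2, 81, -45), Rational(1, 2)), -1921) = Mul(Pow(38, Rational(1, 2)), -1921) = Mul(-1921, Pow(38, Rational(1, 2)))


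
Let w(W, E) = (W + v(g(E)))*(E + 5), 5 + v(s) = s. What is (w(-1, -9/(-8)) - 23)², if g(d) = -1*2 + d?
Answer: 17363889/4096 ≈ 4239.2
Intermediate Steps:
g(d) = -2 + d
v(s) = -5 + s
w(W, E) = (5 + E)*(-7 + E + W) (w(W, E) = (W + (-5 + (-2 + E)))*(E + 5) = (W + (-7 + E))*(5 + E) = (-7 + E + W)*(5 + E) = (5 + E)*(-7 + E + W))
(w(-1, -9/(-8)) - 23)² = ((-35 + (-9/(-8))² - (-18)/(-8) + 5*(-1) - 9/(-8)*(-1)) - 23)² = ((-35 + (-9*(-⅛))² - (-18)*(-1)/8 - 5 - 9*(-⅛)*(-1)) - 23)² = ((-35 + (9/8)² - 2*9/8 - 5 + (9/8)*(-1)) - 23)² = ((-35 + 81/64 - 9/4 - 5 - 9/8) - 23)² = (-2695/64 - 23)² = (-4167/64)² = 17363889/4096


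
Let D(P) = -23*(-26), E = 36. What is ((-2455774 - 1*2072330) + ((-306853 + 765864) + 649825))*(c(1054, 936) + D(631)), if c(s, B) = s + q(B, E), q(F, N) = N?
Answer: -5771724384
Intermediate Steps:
c(s, B) = 36 + s (c(s, B) = s + 36 = 36 + s)
D(P) = 598
((-2455774 - 1*2072330) + ((-306853 + 765864) + 649825))*(c(1054, 936) + D(631)) = ((-2455774 - 1*2072330) + ((-306853 + 765864) + 649825))*((36 + 1054) + 598) = ((-2455774 - 2072330) + (459011 + 649825))*(1090 + 598) = (-4528104 + 1108836)*1688 = -3419268*1688 = -5771724384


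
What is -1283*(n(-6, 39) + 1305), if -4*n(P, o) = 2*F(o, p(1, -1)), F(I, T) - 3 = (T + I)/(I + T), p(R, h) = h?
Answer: -1671749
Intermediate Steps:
F(I, T) = 4 (F(I, T) = 3 + (T + I)/(I + T) = 3 + (I + T)/(I + T) = 3 + 1 = 4)
n(P, o) = -2 (n(P, o) = -4/2 = -1/4*8 = -2)
-1283*(n(-6, 39) + 1305) = -1283*(-2 + 1305) = -1283*1303 = -1671749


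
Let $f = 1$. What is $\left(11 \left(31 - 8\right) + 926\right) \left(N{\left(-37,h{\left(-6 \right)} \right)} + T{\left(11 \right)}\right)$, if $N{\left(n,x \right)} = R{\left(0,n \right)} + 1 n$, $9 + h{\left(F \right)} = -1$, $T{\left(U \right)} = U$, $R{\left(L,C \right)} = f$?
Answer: $-29475$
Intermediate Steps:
$R{\left(L,C \right)} = 1$
$h{\left(F \right)} = -10$ ($h{\left(F \right)} = -9 - 1 = -10$)
$N{\left(n,x \right)} = 1 + n$ ($N{\left(n,x \right)} = 1 + 1 n = 1 + n$)
$\left(11 \left(31 - 8\right) + 926\right) \left(N{\left(-37,h{\left(-6 \right)} \right)} + T{\left(11 \right)}\right) = \left(11 \left(31 - 8\right) + 926\right) \left(\left(1 - 37\right) + 11\right) = \left(11 \cdot 23 + 926\right) \left(-36 + 11\right) = \left(253 + 926\right) \left(-25\right) = 1179 \left(-25\right) = -29475$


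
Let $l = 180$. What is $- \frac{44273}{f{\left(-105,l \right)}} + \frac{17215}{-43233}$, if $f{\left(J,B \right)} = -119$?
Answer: $\frac{1912006024}{5144727} \approx 371.64$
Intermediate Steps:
$- \frac{44273}{f{\left(-105,l \right)}} + \frac{17215}{-43233} = - \frac{44273}{-119} + \frac{17215}{-43233} = \left(-44273\right) \left(- \frac{1}{119}\right) + 17215 \left(- \frac{1}{43233}\right) = \frac{44273}{119} - \frac{17215}{43233} = \frac{1912006024}{5144727}$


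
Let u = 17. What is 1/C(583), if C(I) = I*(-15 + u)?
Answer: 1/1166 ≈ 0.00085763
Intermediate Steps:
C(I) = 2*I (C(I) = I*(-15 + 17) = I*2 = 2*I)
1/C(583) = 1/(2*583) = 1/1166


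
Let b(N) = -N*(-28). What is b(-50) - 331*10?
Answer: -4710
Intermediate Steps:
b(N) = 28*N
b(-50) - 331*10 = 28*(-50) - 331*10 = -1400 - 3310 = -4710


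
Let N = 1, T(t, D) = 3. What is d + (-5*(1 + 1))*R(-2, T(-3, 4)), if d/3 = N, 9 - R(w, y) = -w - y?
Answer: -97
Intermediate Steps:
R(w, y) = 9 + w + y (R(w, y) = 9 - (-w - y) = 9 + (w + y) = 9 + w + y)
d = 3 (d = 3*1 = 3)
d + (-5*(1 + 1))*R(-2, T(-3, 4)) = 3 + (-5*(1 + 1))*(9 - 2 + 3) = 3 - 5*2*10 = 3 - 10*10 = 3 - 100 = -97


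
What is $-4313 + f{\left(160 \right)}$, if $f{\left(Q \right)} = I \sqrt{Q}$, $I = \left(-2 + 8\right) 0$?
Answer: $-4313$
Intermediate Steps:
$I = 0$ ($I = 6 \cdot 0 = 0$)
$f{\left(Q \right)} = 0$ ($f{\left(Q \right)} = 0 \sqrt{Q} = 0$)
$-4313 + f{\left(160 \right)} = -4313 + 0 = -4313$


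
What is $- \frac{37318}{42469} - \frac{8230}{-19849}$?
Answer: $- \frac{391205112}{842967181} \approx -0.46408$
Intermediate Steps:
$- \frac{37318}{42469} - \frac{8230}{-19849} = \left(-37318\right) \frac{1}{42469} - - \frac{8230}{19849} = - \frac{37318}{42469} + \frac{8230}{19849} = - \frac{391205112}{842967181}$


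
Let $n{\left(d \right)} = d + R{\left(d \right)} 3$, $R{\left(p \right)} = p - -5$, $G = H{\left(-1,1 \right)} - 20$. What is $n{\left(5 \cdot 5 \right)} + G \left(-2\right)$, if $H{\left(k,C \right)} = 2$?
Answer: $151$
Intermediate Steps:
$G = -18$ ($G = 2 - 20 = -18$)
$R{\left(p \right)} = 5 + p$ ($R{\left(p \right)} = p + 5 = 5 + p$)
$n{\left(d \right)} = 15 + 4 d$ ($n{\left(d \right)} = d + \left(5 + d\right) 3 = d + \left(15 + 3 d\right) = 15 + 4 d$)
$n{\left(5 \cdot 5 \right)} + G \left(-2\right) = \left(15 + 4 \cdot 5 \cdot 5\right) - -36 = \left(15 + 4 \cdot 25\right) + 36 = \left(15 + 100\right) + 36 = 115 + 36 = 151$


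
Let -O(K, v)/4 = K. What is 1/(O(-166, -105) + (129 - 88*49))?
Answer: -1/3519 ≈ -0.00028417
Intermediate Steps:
O(K, v) = -4*K
1/(O(-166, -105) + (129 - 88*49)) = 1/(-4*(-166) + (129 - 88*49)) = 1/(664 + (129 - 4312)) = 1/(664 - 4183) = 1/(-3519) = -1/3519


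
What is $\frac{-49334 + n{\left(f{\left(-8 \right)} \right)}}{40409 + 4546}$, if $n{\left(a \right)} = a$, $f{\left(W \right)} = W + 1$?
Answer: $- \frac{16447}{14985} \approx -1.0976$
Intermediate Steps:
$f{\left(W \right)} = 1 + W$
$\frac{-49334 + n{\left(f{\left(-8 \right)} \right)}}{40409 + 4546} = \frac{-49334 + \left(1 - 8\right)}{40409 + 4546} = \frac{-49334 - 7}{44955} = \left(-49341\right) \frac{1}{44955} = - \frac{16447}{14985}$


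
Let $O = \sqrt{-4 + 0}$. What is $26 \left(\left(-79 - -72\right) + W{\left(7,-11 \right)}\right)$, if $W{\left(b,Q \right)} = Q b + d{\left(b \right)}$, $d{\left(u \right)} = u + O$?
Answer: $-2002 + 52 i \approx -2002.0 + 52.0 i$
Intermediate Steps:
$O = 2 i$ ($O = \sqrt{-4} = 2 i \approx 2.0 i$)
$d{\left(u \right)} = u + 2 i$
$W{\left(b,Q \right)} = b + 2 i + Q b$ ($W{\left(b,Q \right)} = Q b + \left(b + 2 i\right) = b + 2 i + Q b$)
$26 \left(\left(-79 - -72\right) + W{\left(7,-11 \right)}\right) = 26 \left(\left(-79 - -72\right) + \left(7 + 2 i - 77\right)\right) = 26 \left(\left(-79 + 72\right) + \left(7 + 2 i - 77\right)\right) = 26 \left(-7 - \left(70 - 2 i\right)\right) = 26 \left(-77 + 2 i\right) = -2002 + 52 i$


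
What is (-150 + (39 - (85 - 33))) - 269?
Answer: -432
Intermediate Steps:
(-150 + (39 - (85 - 33))) - 269 = (-150 + (39 - 1*52)) - 269 = (-150 + (39 - 52)) - 269 = (-150 - 13) - 269 = -163 - 269 = -432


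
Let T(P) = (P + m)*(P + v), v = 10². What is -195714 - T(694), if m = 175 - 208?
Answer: -720548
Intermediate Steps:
v = 100
m = -33
T(P) = (-33 + P)*(100 + P) (T(P) = (P - 33)*(P + 100) = (-33 + P)*(100 + P))
-195714 - T(694) = -195714 - (-3300 + 694² + 67*694) = -195714 - (-3300 + 481636 + 46498) = -195714 - 1*524834 = -195714 - 524834 = -720548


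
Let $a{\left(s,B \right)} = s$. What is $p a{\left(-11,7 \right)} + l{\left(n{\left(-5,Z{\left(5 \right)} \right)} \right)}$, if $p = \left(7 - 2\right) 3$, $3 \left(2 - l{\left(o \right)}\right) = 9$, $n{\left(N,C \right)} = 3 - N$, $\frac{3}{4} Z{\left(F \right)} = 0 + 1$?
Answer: $-166$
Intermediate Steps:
$Z{\left(F \right)} = \frac{4}{3}$ ($Z{\left(F \right)} = \frac{4 \left(0 + 1\right)}{3} = \frac{4}{3} \cdot 1 = \frac{4}{3}$)
$l{\left(o \right)} = -1$ ($l{\left(o \right)} = 2 - 3 = -1$)
$p = 15$ ($p = 5 \cdot 3 = 15$)
$p a{\left(-11,7 \right)} + l{\left(n{\left(-5,Z{\left(5 \right)} \right)} \right)} = 15 \left(-11\right) - 1 = -165 - 1 = -166$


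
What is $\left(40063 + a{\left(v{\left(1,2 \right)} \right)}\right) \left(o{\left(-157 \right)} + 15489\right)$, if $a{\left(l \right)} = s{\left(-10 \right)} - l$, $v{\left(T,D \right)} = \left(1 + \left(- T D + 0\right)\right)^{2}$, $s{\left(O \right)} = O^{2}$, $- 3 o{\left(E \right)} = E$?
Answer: $\frac{1872513088}{3} \approx 6.2417 \cdot 10^{8}$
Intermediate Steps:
$o{\left(E \right)} = - \frac{E}{3}$
$v{\left(T,D \right)} = \left(1 - D T\right)^{2}$ ($v{\left(T,D \right)} = \left(1 + \left(- D T + 0\right)\right)^{2} = \left(1 - D T\right)^{2}$)
$a{\left(l \right)} = 100 - l$ ($a{\left(l \right)} = \left(-10\right)^{2} - l = 100 - l$)
$\left(40063 + a{\left(v{\left(1,2 \right)} \right)}\right) \left(o{\left(-157 \right)} + 15489\right) = \left(40063 + \left(100 - \left(-1 + 2 \cdot 1\right)^{2}\right)\right) \left(\left(- \frac{1}{3}\right) \left(-157\right) + 15489\right) = \left(40063 + \left(100 - \left(-1 + 2\right)^{2}\right)\right) \left(\frac{157}{3} + 15489\right) = \left(40063 + \left(100 - 1^{2}\right)\right) \frac{46624}{3} = \left(40063 + \left(100 - 1\right)\right) \frac{46624}{3} = \left(40063 + 99\right) \frac{46624}{3} = 40162 \cdot \frac{46624}{3} = \frac{1872513088}{3}$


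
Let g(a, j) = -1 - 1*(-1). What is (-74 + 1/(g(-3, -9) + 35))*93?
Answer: -240777/35 ≈ -6879.3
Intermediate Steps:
g(a, j) = 0 (g(a, j) = -1 + 1 = 0)
(-74 + 1/(g(-3, -9) + 35))*93 = (-74 + 1/(0 + 35))*93 = (-74 + 1/35)*93 = -2589/35*93 = -240777/35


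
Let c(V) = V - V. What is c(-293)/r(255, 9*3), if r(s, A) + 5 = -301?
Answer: 0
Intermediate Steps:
r(s, A) = -306 (r(s, A) = -5 - 301 = -306)
c(V) = 0
c(-293)/r(255, 9*3) = 0/(-306) = 0*(-1/306) = 0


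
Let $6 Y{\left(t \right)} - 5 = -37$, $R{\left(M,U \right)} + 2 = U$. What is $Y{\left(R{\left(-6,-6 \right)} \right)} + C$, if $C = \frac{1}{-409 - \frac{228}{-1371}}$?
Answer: $- \frac{332307}{62279} \approx -5.3358$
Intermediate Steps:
$R{\left(M,U \right)} = -2 + U$
$Y{\left(t \right)} = - \frac{16}{3}$ ($Y{\left(t \right)} = \frac{5}{6} + \frac{1}{6} \left(-37\right) = \frac{5}{6} - \frac{37}{6} = - \frac{16}{3}$)
$C = - \frac{457}{186837}$ ($C = \frac{1}{-409 - - \frac{76}{457}} = \frac{1}{-409 + \frac{76}{457}} = \frac{1}{- \frac{186837}{457}} = - \frac{457}{186837} \approx -0.002446$)
$Y{\left(R{\left(-6,-6 \right)} \right)} + C = - \frac{16}{3} - \frac{457}{186837} = - \frac{332307}{62279}$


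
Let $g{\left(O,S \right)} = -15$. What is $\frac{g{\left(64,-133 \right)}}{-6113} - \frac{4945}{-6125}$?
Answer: $\frac{6064132}{7488425} \approx 0.8098$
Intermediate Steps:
$\frac{g{\left(64,-133 \right)}}{-6113} - \frac{4945}{-6125} = - \frac{15}{-6113} - \frac{4945}{-6125} = \left(-15\right) \left(- \frac{1}{6113}\right) - - \frac{989}{1225} = \frac{15}{6113} + \frac{989}{1225} = \frac{6064132}{7488425}$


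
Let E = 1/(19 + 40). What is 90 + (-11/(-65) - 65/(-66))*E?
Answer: 22784851/253110 ≈ 90.020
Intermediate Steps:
E = 1/59 ≈ 0.016949
90 + (-11/(-65) - 65/(-66))*E = 90 + (-11/(-65) - 65/(-66))*(1/59) = 90 + (-11*(-1/65) - 65*(-1/66))*(1/59) = 90 + (11/65 + 65/66)*(1/59) = 90 + (4951/4290)*(1/59) = 90 + 4951/253110 = 22784851/253110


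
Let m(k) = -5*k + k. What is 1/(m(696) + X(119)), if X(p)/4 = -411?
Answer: -1/4428 ≈ -0.00022584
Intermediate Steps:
m(k) = -4*k
X(p) = -1644 (X(p) = 4*(-411) = -1644)
1/(m(696) + X(119)) = 1/(-4*696 - 1644) = 1/(-2784 - 1644) = 1/(-4428) = -1/4428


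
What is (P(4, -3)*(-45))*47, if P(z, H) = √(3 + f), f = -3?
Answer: 0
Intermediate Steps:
P(z, H) = 0 (P(z, H) = √(3 - 3) = √0 = 0)
(P(4, -3)*(-45))*47 = (0*(-45))*47 = 0*47 = 0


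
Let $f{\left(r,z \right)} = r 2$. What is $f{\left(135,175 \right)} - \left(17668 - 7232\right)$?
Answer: $-10166$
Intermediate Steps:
$f{\left(r,z \right)} = 2 r$
$f{\left(135,175 \right)} - \left(17668 - 7232\right) = 2 \cdot 135 - \left(17668 - 7232\right) = 270 - 10436 = -10166$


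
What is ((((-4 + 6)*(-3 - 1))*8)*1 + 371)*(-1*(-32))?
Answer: 9824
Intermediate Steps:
((((-4 + 6)*(-3 - 1))*8)*1 + 371)*(-1*(-32)) = (((2*(-4))*8)*1 + 371)*32 = (-8*8*1 + 371)*32 = (-64*1 + 371)*32 = (-64 + 371)*32 = 307*32 = 9824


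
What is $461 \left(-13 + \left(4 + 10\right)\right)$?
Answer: $461$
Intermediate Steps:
$461 \left(-13 + \left(4 + 10\right)\right) = 461 \left(-13 + 14\right) = 461 \cdot 1 = 461$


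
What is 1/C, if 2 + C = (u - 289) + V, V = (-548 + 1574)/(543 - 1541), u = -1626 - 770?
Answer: -499/1341326 ≈ -0.00037202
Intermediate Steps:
u = -2396
V = -513/499 (V = 1026/(-998) = 1026*(-1/998) = -513/499 ≈ -1.0281)
C = -1341326/499 (C = -2 + ((-2396 - 289) - 513/499) = -2 + (-2685 - 513/499) = -2 - 1340328/499 = -1341326/499 ≈ -2688.0)
1/C = 1/(-1341326/499) = -499/1341326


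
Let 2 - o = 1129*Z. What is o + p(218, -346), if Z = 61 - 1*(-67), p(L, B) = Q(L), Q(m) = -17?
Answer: -144527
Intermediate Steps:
p(L, B) = -17
Z = 128 (Z = 61 + 67 = 128)
o = -144510 (o = 2 - 1129*128 = 2 - 1*144512 = 2 - 144512 = -144510)
o + p(218, -346) = -144510 - 17 = -144527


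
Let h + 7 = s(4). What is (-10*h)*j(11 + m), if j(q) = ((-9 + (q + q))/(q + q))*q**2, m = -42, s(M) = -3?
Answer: 110050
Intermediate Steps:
h = -10 (h = -7 - 3 = -10)
j(q) = q*(-9 + 2*q)/2 (j(q) = ((-9 + 2*q)/((2*q)))*q**2 = ((-9 + 2*q)*(1/(2*q)))*q**2 = ((-9 + 2*q)/(2*q))*q**2 = q*(-9 + 2*q)/2)
(-10*h)*j(11 + m) = (-10*(-10))*((11 - 42)*(-9 + 2*(11 - 42))/2) = 100*((1/2)*(-31)*(-9 + 2*(-31))) = 100*((1/2)*(-31)*(-9 - 62)) = 100*((1/2)*(-31)*(-71)) = 100*(2201/2) = 110050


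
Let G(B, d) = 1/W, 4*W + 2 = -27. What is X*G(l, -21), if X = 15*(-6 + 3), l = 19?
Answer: 180/29 ≈ 6.2069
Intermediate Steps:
W = -29/4 (W = -½ + (¼)*(-27) = -½ - 27/4 = -29/4 ≈ -7.2500)
G(B, d) = -4/29 (G(B, d) = 1/(-29/4) = -4/29)
X = -45 (X = 15*(-3) = -45)
X*G(l, -21) = -45*(-4/29) = 180/29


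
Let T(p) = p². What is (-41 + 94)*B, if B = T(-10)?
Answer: 5300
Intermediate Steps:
B = 100 (B = (-10)² = 100)
(-41 + 94)*B = (-41 + 94)*100 = 53*100 = 5300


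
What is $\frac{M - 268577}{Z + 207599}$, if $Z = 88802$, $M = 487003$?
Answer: $\frac{218426}{296401} \approx 0.73693$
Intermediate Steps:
$\frac{M - 268577}{Z + 207599} = \frac{487003 - 268577}{88802 + 207599} = \frac{218426}{296401}$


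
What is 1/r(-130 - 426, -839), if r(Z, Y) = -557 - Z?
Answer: -1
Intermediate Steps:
1/r(-130 - 426, -839) = 1/(-557 - (-130 - 426)) = 1/(-557 - 1*(-556)) = 1/(-557 + 556) = 1/(-1) = -1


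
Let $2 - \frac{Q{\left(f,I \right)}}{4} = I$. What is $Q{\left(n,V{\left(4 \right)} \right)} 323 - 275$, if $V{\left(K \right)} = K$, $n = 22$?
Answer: $-2859$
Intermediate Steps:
$Q{\left(f,I \right)} = 8 - 4 I$
$Q{\left(n,V{\left(4 \right)} \right)} 323 - 275 = \left(8 - 16\right) 323 - 275 = \left(-8\right) 323 - 275 = -2584 - 275 = -2859$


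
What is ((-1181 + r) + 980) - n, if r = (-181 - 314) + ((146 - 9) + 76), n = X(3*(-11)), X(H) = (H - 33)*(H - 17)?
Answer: -3783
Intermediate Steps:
X(H) = (-33 + H)*(-17 + H)
n = 3300 (n = 561 + (3*(-11))² - 150*(-11) = 561 + (-33)² - 50*(-33) = 561 + 1089 + 1650 = 3300)
r = -282 (r = -495 + (137 + 76) = -495 + 213 = -282)
((-1181 + r) + 980) - n = ((-1181 - 282) + 980) - 1*3300 = (-1463 + 980) - 3300 = -483 - 3300 = -3783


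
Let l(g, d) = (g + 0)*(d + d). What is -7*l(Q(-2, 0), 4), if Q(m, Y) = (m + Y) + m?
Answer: 224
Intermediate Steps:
Q(m, Y) = Y + 2*m (Q(m, Y) = (Y + m) + m = Y + 2*m)
l(g, d) = 2*d*g (l(g, d) = g*(2*d) = 2*d*g)
-7*l(Q(-2, 0), 4) = -14*4*(0 + 2*(-2)) = -14*4*(0 - 4) = -14*4*(-4) = -7*(-32) = 224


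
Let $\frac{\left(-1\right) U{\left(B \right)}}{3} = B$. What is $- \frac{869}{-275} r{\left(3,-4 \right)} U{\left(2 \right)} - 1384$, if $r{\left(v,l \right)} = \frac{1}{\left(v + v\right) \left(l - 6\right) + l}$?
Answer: $- \frac{1106963}{800} \approx -1383.7$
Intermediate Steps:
$U{\left(B \right)} = - 3 B$
$r{\left(v,l \right)} = \frac{1}{l + 2 v \left(-6 + l\right)}$ ($r{\left(v,l \right)} = \frac{1}{2 v \left(-6 + l\right) + l} = \frac{1}{l + 2 v \left(-6 + l\right)}$)
$- \frac{869}{-275} r{\left(3,-4 \right)} U{\left(2 \right)} - 1384 = - \frac{869}{-275} \frac{\left(-3\right) 2}{-4 - 36 + 2 \left(-4\right) 3} - 1384 = \left(-869\right) \left(- \frac{1}{275}\right) \frac{1}{-4 - 36 - 24} \left(-6\right) - 1384 = \frac{79 \frac{1}{-64} \left(-6\right)}{25} - 1384 = \frac{79 \left(\left(- \frac{1}{64}\right) \left(-6\right)\right)}{25} - 1384 = \frac{79}{25} \cdot \frac{3}{32} - 1384 = \frac{237}{800} - 1384 = - \frac{1106963}{800}$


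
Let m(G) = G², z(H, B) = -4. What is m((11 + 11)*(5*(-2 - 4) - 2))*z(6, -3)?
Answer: -1982464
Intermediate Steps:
m((11 + 11)*(5*(-2 - 4) - 2))*z(6, -3) = ((11 + 11)*(5*(-2 - 4) - 2))²*(-4) = (22*(5*(-6) - 2))²*(-4) = (22*(-30 - 2))²*(-4) = (22*(-32))²*(-4) = (-704)²*(-4) = 495616*(-4) = -1982464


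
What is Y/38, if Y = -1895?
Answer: -1895/38 ≈ -49.868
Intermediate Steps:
Y/38 = -1895/38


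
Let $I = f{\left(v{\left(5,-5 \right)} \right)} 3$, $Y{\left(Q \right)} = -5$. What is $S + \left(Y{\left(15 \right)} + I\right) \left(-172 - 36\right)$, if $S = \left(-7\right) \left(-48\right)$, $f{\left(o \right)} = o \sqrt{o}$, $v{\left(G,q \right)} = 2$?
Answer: $1376 - 1248 \sqrt{2} \approx -388.94$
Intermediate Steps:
$f{\left(o \right)} = o^{\frac{3}{2}}$
$I = 6 \sqrt{2}$ ($I = 2^{\frac{3}{2}} \cdot 3 = 2 \sqrt{2} \cdot 3 = 6 \sqrt{2} \approx 8.4853$)
$S = 336$
$S + \left(Y{\left(15 \right)} + I\right) \left(-172 - 36\right) = 336 + \left(-5 + 6 \sqrt{2}\right) \left(-172 - 36\right) = 336 + \left(-5 + 6 \sqrt{2}\right) \left(-208\right) = 336 + \left(1040 - 1248 \sqrt{2}\right) = 1376 - 1248 \sqrt{2}$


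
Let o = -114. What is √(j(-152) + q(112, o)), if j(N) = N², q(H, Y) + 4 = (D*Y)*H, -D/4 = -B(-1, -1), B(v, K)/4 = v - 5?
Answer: 2*√312207 ≈ 1117.5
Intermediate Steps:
B(v, K) = -20 + 4*v (B(v, K) = 4*(v - 5) = 4*(-5 + v) = -20 + 4*v)
D = -96 (D = -(-4)*(-20 + 4*(-1)) = -(-4)*(-20 - 4) = -(-4)*(-24) = -4*24 = -96)
q(H, Y) = -4 - 96*H*Y (q(H, Y) = -4 + (-96*Y)*H = -4 - 96*H*Y)
√(j(-152) + q(112, o)) = √((-152)² + (-4 - 96*112*(-114))) = √(23104 + (-4 + 1225728)) = √(23104 + 1225724) = √1248828 = 2*√312207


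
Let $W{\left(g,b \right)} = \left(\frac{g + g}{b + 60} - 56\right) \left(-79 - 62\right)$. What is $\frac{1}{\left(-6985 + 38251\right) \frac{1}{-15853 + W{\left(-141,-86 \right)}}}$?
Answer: $- \frac{61661}{203229} \approx -0.30341$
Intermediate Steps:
$W{\left(g,b \right)} = 7896 - \frac{282 g}{60 + b}$ ($W{\left(g,b \right)} = \left(\frac{2 g}{60 + b} - 56\right) \left(-141\right) = \left(-56 + \frac{2 g}{60 + b}\right) \left(-141\right) = 7896 - \frac{282 g}{60 + b}$)
$\frac{1}{\left(-6985 + 38251\right) \frac{1}{-15853 + W{\left(-141,-86 \right)}}} = \frac{1}{\left(-6985 + 38251\right) \frac{1}{-15853 + \frac{282 \left(1680 - -141 + 28 \left(-86\right)\right)}{60 - 86}}} = \frac{1}{31266 \frac{1}{-15853 + \frac{282 \left(1680 + 141 - 2408\right)}{-26}}} = \frac{1}{31266 \frac{1}{-15853 + 282 \left(- \frac{1}{26}\right) \left(-587\right)}} = \frac{1}{31266 \frac{1}{-15853 + \frac{82767}{13}}} = \frac{1}{31266 \frac{1}{- \frac{123322}{13}}} = \frac{1}{31266 \left(- \frac{13}{123322}\right)} = \frac{1}{- \frac{203229}{61661}} = - \frac{61661}{203229}$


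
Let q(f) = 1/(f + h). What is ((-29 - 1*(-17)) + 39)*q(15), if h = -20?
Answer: -27/5 ≈ -5.4000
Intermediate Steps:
q(f) = 1/(-20 + f) (q(f) = 1/(f - 20) = 1/(-20 + f))
((-29 - 1*(-17)) + 39)*q(15) = ((-29 - 1*(-17)) + 39)/(-20 + 15) = ((-29 + 17) + 39)/(-5) = (-12 + 39)*(-⅕) = 27*(-⅕) = -27/5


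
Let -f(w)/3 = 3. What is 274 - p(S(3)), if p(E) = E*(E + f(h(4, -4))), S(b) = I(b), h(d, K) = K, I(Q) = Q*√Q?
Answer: 247 + 27*√3 ≈ 293.77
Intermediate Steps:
I(Q) = Q^(3/2)
S(b) = b^(3/2)
f(w) = -9 (f(w) = -3*3 = -9)
p(E) = E*(-9 + E) (p(E) = E*(E - 9) = E*(-9 + E))
274 - p(S(3)) = 274 - 3^(3/2)*(-9 + 3^(3/2)) = 274 - 3*√3*(-9 + 3*√3)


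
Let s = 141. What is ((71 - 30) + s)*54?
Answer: 9828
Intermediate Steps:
((71 - 30) + s)*54 = ((71 - 30) + 141)*54 = (41 + 141)*54 = 182*54 = 9828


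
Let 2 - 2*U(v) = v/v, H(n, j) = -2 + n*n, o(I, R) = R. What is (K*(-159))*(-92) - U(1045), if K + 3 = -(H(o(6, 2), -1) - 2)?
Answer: -87769/2 ≈ -43885.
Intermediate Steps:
H(n, j) = -2 + n²
U(v) = ½ (U(v) = 1 - v/(2*v) = 1 - ½*1 = 1 - ½ = ½)
K = -3 (K = -3 - ((-2 + 2²) - 2) = -3 - ((-2 + 4) - 2) = -3 - (2 - 2) = -3 - 1*0 = -3 + 0 = -3)
(K*(-159))*(-92) - U(1045) = -3*(-159)*(-92) - 1*½ = 477*(-92) - ½ = -43884 - ½ = -87769/2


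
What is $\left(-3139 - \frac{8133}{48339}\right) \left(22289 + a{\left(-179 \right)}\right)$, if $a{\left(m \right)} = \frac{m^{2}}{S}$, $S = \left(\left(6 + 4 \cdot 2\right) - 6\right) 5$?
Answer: $- \frac{7786174707703}{107420} \approx -7.2483 \cdot 10^{7}$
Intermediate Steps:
$S = 40$ ($S = \left(\left(6 + 8\right) - 6\right) 5 = \left(14 - 6\right) 5 = 8 \cdot 5 = 40$)
$a{\left(m \right)} = \frac{m^{2}}{40}$
$\left(-3139 - \frac{8133}{48339}\right) \left(22289 + a{\left(-179 \right)}\right) = \left(-3139 - \frac{8133}{48339}\right) \left(22289 + \frac{\left(-179\right)^{2}}{40}\right) = \left(-3139 - \frac{2711}{16113}\right) \left(22289 + \frac{1}{40} \cdot 32041\right) = \left(-3139 - \frac{2711}{16113}\right) \left(22289 + \frac{32041}{40}\right) = \left(- \frac{50581418}{16113}\right) \frac{923601}{40} = - \frac{7786174707703}{107420}$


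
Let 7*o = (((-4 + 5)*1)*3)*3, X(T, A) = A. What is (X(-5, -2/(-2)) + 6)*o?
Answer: 9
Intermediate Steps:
o = 9/7 (o = ((((-4 + 5)*1)*3)*3)/7 = (((1*1)*3)*3)/7 = ((1*3)*3)/7 = (3*3)/7 = (⅐)*9 = 9/7 ≈ 1.2857)
(X(-5, -2/(-2)) + 6)*o = (-2/(-2) + 6)*(9/7) = (-2*(-½) + 6)*(9/7) = (1 + 6)*(9/7) = 7*(9/7) = 9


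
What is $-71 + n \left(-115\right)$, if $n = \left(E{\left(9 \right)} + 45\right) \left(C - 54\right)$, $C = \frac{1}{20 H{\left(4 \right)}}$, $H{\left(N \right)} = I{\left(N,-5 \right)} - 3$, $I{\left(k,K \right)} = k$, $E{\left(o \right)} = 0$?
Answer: $\frac{1116481}{4} \approx 2.7912 \cdot 10^{5}$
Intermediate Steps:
$H{\left(N \right)} = -3 + N$ ($H{\left(N \right)} = N - 3 = -3 + N$)
$C = \frac{1}{20}$ ($C = \frac{1}{20 \left(-3 + 4\right)} = \frac{1}{20 \cdot 1} = \frac{1}{20} \approx 0.05$)
$n = - \frac{9711}{4}$ ($n = \left(0 + 45\right) \left(\frac{1}{20} - 54\right) = 45 \left(\frac{1}{20} - 54\right) = 45 \left(- \frac{1079}{20}\right) = - \frac{9711}{4} \approx -2427.8$)
$-71 + n \left(-115\right) = -71 - - \frac{1116765}{4} = -71 + \frac{1116765}{4} = \frac{1116481}{4}$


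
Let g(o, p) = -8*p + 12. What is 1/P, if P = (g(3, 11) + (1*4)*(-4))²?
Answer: 1/8464 ≈ 0.00011815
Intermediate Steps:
g(o, p) = 12 - 8*p
P = 8464 (P = ((12 - 8*11) + (1*4)*(-4))² = ((12 - 88) + 4*(-4))² = (-76 - 16)² = (-92)² = 8464)
1/P = 1/8464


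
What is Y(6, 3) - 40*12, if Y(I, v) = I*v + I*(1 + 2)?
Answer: -444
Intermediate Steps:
Y(I, v) = 3*I + I*v (Y(I, v) = I*v + I*3 = I*v + 3*I = 3*I + I*v)
Y(6, 3) - 40*12 = 6*(3 + 3) - 40*12 = 6*6 - 480 = 36 - 480 = -444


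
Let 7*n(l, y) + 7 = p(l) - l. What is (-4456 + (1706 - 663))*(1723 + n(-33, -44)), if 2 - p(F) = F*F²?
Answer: -163912738/7 ≈ -2.3416e+7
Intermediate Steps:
p(F) = 2 - F³ (p(F) = 2 - F*F² = 2 - F³)
n(l, y) = -5/7 - l/7 - l³/7 (n(l, y) = -1 + ((2 - l³) - l)/7 = -1 + (2 - l - l³)/7 = -1 + (2/7 - l/7 - l³/7) = -5/7 - l/7 - l³/7)
(-4456 + (1706 - 663))*(1723 + n(-33, -44)) = (-4456 + (1706 - 663))*(1723 + (-5/7 - ⅐*(-33) - ⅐*(-33)³)) = (-4456 + 1043)*(1723 + (-5/7 + 33/7 - ⅐*(-35937))) = -3413*(1723 + (-5/7 + 33/7 + 35937/7)) = -3413*(1723 + 35965/7) = -3413*48026/7 = -163912738/7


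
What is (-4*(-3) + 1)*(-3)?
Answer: -39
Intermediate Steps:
(-4*(-3) + 1)*(-3) = (12 + 1)*(-3) = 13*(-3) = -39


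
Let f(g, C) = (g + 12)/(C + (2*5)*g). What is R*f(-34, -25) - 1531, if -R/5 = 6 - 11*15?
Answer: -108265/73 ≈ -1483.1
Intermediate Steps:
R = 795 (R = -5*(6 - 11*15) = -5*(6 - 165) = -5*(-159) = 795)
f(g, C) = (12 + g)/(C + 10*g)
R*f(-34, -25) - 1531 = 795*((12 - 34)/(-25 + 10*(-34))) - 1531 = 795*(-22/(-25 - 340)) - 1531 = 795*(-22/(-365)) - 1531 = 795*(-1/365*(-22)) - 1531 = 795*(22/365) - 1531 = 3498/73 - 1531 = -108265/73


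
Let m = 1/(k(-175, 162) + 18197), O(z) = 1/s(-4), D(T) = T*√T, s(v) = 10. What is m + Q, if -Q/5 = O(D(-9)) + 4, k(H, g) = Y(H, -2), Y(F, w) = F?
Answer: -184725/9011 ≈ -20.500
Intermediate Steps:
k(H, g) = H
D(T) = T^(3/2)
O(z) = ⅒ (O(z) = 1/10 = ⅒)
m = 1/18022 (m = 1/(-175 + 18197) = 1/18022 ≈ 5.5488e-5)
Q = -41/2 (Q = -5*(⅒ + 4) = -5*41/10 = -41/2 ≈ -20.500)
m + Q = 1/18022 - 41/2 = -184725/9011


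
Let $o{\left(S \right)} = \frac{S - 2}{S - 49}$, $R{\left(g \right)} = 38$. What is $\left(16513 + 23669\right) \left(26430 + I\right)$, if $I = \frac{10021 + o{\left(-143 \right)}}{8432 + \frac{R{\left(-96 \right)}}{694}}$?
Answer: $\frac{2687567551002119}{2530528} \approx 1.0621 \cdot 10^{9}$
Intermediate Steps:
$o{\left(S \right)} = \frac{-2 + S}{-49 + S}$ ($o{\left(S \right)} = \frac{S + \left(-21 + 19\right)}{-49 + S} = \frac{S - 2}{-49 + S} = \frac{-2 + S}{-49 + S}$)
$I = \frac{667689419}{561777216}$ ($I = \frac{10021 + \frac{-2 - 143}{-49 - 143}}{8432 + \frac{38}{694}} = \frac{10021 + \frac{1}{-192} \left(-145\right)}{8432 + 38 \cdot \frac{1}{694}} = \frac{10021 - - \frac{145}{192}}{8432 + \frac{19}{347}} = \frac{10021 + \frac{145}{192}}{\frac{2925923}{347}} = \frac{1924177}{192} \cdot \frac{347}{2925923} = \frac{667689419}{561777216} \approx 1.1885$)
$\left(16513 + 23669\right) \left(26430 + I\right) = \left(16513 + 23669\right) \left(26430 + \frac{667689419}{561777216}\right) = 40182 \cdot \frac{14848439508299}{561777216} = \frac{2687567551002119}{2530528}$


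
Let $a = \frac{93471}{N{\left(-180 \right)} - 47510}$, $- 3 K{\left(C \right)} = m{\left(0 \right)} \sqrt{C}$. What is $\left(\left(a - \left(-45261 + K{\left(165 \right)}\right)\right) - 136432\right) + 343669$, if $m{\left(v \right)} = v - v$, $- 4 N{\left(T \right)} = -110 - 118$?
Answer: $\frac{1711670589}{6779} \approx 2.525 \cdot 10^{5}$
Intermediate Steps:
$N{\left(T \right)} = 57$ ($N{\left(T \right)} = - \frac{-110 - 118}{4} = \left(- \frac{1}{4}\right) \left(-228\right) = 57$)
$m{\left(v \right)} = 0$
$K{\left(C \right)} = 0$ ($K{\left(C \right)} = - \frac{0 \sqrt{C}}{3} = \left(- \frac{1}{3}\right) 0 = 0$)
$a = - \frac{13353}{6779}$ ($a = \frac{93471}{57 - 47510} = \frac{93471}{-47453} = 93471 \left(- \frac{1}{47453}\right) = - \frac{13353}{6779} \approx -1.9698$)
$\left(\left(a - \left(-45261 + K{\left(165 \right)}\right)\right) - 136432\right) + 343669 = \left(\left(- \frac{13353}{6779} + \left(45261 - 0\right)\right) - 136432\right) + 343669 = \left(\left(- \frac{13353}{6779} + \left(45261 + 0\right)\right) - 136432\right) + 343669 = \left(\left(- \frac{13353}{6779} + 45261\right) - 136432\right) + 343669 = \left(\frac{306810966}{6779} - 136432\right) + 343669 = - \frac{618061562}{6779} + 343669 = \frac{1711670589}{6779}$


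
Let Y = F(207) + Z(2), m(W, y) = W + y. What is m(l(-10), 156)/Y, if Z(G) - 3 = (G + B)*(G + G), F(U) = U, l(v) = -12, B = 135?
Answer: 72/379 ≈ 0.18997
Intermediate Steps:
Z(G) = 3 + 2*G*(135 + G) (Z(G) = 3 + (G + 135)*(G + G) = 3 + (135 + G)*(2*G) = 3 + 2*G*(135 + G))
Y = 758 (Y = 207 + (3 + 2*2² + 270*2) = 207 + (3 + 2*4 + 540) = 207 + (3 + 8 + 540) = 207 + 551 = 758)
m(l(-10), 156)/Y = (-12 + 156)/758 = 144*(1/758) = 72/379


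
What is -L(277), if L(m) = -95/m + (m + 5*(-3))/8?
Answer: -35907/1108 ≈ -32.407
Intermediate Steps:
L(m) = -15/8 - 95/m + m/8 (L(m) = -95/m + (m - 15)*(⅛) = -95/m + (-15 + m)*(⅛) = -95/m + (-15/8 + m/8) = -15/8 - 95/m + m/8)
-L(277) = -(-760 + 277*(-15 + 277))/(8*277) = -(-760 + 277*262)/(8*277) = -(-760 + 72574)/(8*277) = -71814/(8*277) = -1*35907/1108 = -35907/1108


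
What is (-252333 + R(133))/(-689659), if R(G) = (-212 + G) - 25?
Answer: 252437/689659 ≈ 0.36603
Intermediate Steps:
R(G) = -237 + G
(-252333 + R(133))/(-689659) = (-252333 + (-237 + 133))/(-689659) = (-252333 - 104)*(-1/689659) = -252437*(-1/689659) = 252437/689659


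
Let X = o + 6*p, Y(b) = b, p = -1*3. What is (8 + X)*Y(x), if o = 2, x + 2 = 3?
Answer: -8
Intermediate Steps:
x = 1 (x = -2 + 3 = 1)
p = -3
X = -16 (X = 2 + 6*(-3) = 2 - 18 = -16)
(8 + X)*Y(x) = (8 - 16)*1 = -8*1 = -8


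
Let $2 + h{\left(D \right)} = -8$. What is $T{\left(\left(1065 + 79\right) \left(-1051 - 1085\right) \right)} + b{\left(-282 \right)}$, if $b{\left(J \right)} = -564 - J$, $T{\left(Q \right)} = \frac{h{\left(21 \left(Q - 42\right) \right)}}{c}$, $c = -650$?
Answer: $- \frac{18329}{65} \approx -281.98$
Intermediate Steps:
$h{\left(D \right)} = -10$ ($h{\left(D \right)} = -2 - 8 = -10$)
$T{\left(Q \right)} = \frac{1}{65}$ ($T{\left(Q \right)} = - \frac{10}{-650} = \left(-10\right) \left(- \frac{1}{650}\right) = \frac{1}{65}$)
$T{\left(\left(1065 + 79\right) \left(-1051 - 1085\right) \right)} + b{\left(-282 \right)} = \frac{1}{65} - 282 = - \frac{18329}{65}$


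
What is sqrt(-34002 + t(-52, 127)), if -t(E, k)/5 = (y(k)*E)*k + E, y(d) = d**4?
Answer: sqrt(8589976012078) ≈ 2.9309e+6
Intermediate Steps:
t(E, k) = -5*E - 5*E*k**5 (t(E, k) = -5*((k**4*E)*k + E) = -5*((E*k**4)*k + E) = -5*(E*k**5 + E) = -5*(E + E*k**5) = -5*E - 5*E*k**5)
sqrt(-34002 + t(-52, 127)) = sqrt(-34002 - 5*(-52)*(1 + 127**5)) = sqrt(-34002 - 5*(-52)*(1 + 33038369407)) = sqrt(-34002 - 5*(-52)*33038369408) = sqrt(-34002 + 8589976046080) = sqrt(8589976012078)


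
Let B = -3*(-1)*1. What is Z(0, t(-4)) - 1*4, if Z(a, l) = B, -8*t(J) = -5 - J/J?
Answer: -1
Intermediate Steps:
B = 3 (B = 3*1 = 3)
t(J) = ¾ (t(J) = -(-5 - J/J)/8 = -(-5 - 1*1)/8 = -(-5 - 1)/8 = -⅛*(-6) = ¾)
Z(a, l) = 3
Z(0, t(-4)) - 1*4 = 3 - 1*4 = 3 - 4 = -1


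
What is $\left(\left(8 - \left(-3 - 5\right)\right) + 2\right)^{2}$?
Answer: $324$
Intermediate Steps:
$\left(\left(8 - \left(-3 - 5\right)\right) + 2\right)^{2} = \left(\left(8 - -8\right) + 2\right)^{2} = \left(\left(8 + 8\right) + 2\right)^{2} = \left(16 + 2\right)^{2} = 18^{2} = 324$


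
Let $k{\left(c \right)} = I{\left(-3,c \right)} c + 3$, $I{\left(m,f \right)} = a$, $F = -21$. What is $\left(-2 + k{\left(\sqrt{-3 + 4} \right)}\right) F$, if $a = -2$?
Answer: $21$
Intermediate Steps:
$I{\left(m,f \right)} = -2$
$k{\left(c \right)} = 3 - 2 c$ ($k{\left(c \right)} = - 2 c + 3 = 3 - 2 c$)
$\left(-2 + k{\left(\sqrt{-3 + 4} \right)}\right) F = \left(-2 + \left(3 - 2 \sqrt{-3 + 4}\right)\right) \left(-21\right) = \left(-2 + \left(3 - 2 \sqrt{1}\right)\right) \left(-21\right) = \left(-2 + \left(3 - 2\right)\right) \left(-21\right) = \left(-2 + 1\right) \left(-21\right) = \left(-1\right) \left(-21\right) = 21$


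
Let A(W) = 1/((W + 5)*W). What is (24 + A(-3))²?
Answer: 20449/36 ≈ 568.03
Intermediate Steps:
A(W) = 1/(W*(5 + W)) (A(W) = 1/((5 + W)*W) = 1/(W*(5 + W)))
(24 + A(-3))² = (24 + 1/((-3)*(5 - 3)))² = (24 - ⅓/2)² = (24 - ⅓*½)² = (24 - ⅙)² = (143/6)² = 20449/36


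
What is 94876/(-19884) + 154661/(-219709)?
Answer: -5980097602/1092173439 ≈ -5.4754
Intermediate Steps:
94876/(-19884) + 154661/(-219709) = 94876*(-1/19884) + 154661*(-1/219709) = -23719/4971 - 154661/219709 = -5980097602/1092173439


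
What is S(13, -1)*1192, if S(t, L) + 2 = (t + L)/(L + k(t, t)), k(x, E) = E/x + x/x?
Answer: 11920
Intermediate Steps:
k(x, E) = 1 + E/x (k(x, E) = E/x + 1 = 1 + E/x)
S(t, L) = -2 + (L + t)/(2 + L) (S(t, L) = -2 + (t + L)/(L + (t + t)/t) = -2 + (L + t)/(L + (2*t)/t) = -2 + (L + t)/(L + 2) = -2 + (L + t)/(2 + L))
S(13, -1)*1192 = ((-4 + 13 - 1*(-1))/(2 - 1))*1192 = ((-4 + 13 + 1)/1)*1192 = (1*10)*1192 = 10*1192 = 11920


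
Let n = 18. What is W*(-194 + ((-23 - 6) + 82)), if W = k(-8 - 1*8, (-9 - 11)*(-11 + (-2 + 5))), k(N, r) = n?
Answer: -2538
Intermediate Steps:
k(N, r) = 18
W = 18
W*(-194 + ((-23 - 6) + 82)) = 18*(-194 + ((-23 - 6) + 82)) = 18*(-194 + (-29 + 82)) = 18*(-194 + 53) = 18*(-141) = -2538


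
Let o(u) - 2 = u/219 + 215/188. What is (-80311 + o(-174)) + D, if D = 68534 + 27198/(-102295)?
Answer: -16530765399507/1403896580 ≈ -11775.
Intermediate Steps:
o(u) = 591/188 + u/219 (o(u) = 2 + (u/219 + 215/188) = 2 + (215/188 + u/219) = 591/188 + u/219)
D = 7010658332/102295 (D = 68534 + 27198*(-1/102295) = 68534 - 27198/102295 = 7010658332/102295 ≈ 68534.)
(-80311 + o(-174)) + D = (-80311 + (591/188 + (1/219)*(-174))) + 7010658332/102295 = (-80311 + (591/188 - 58/73)) + 7010658332/102295 = (-80311 + 32239/13724) + 7010658332/102295 = -1102155925/13724 + 7010658332/102295 = -16530765399507/1403896580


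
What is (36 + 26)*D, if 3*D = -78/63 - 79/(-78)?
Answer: -1271/273 ≈ -4.6557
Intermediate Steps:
D = -41/546 (D = (-78/63 - 79/(-78))/3 = (-78*1/63 - 79*(-1/78))/3 = (-26/21 + 79/78)/3 = (1/3)*(-41/182) = -41/546 ≈ -0.075092)
(36 + 26)*D = (36 + 26)*(-41/546) = 62*(-41/546) = -1271/273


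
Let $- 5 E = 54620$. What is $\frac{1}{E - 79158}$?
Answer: $- \frac{1}{90082} \approx -1.1101 \cdot 10^{-5}$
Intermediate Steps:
$E = -10924$ ($E = \left(- \frac{1}{5}\right) 54620 = -10924$)
$\frac{1}{E - 79158} = \frac{1}{-10924 - 79158} = \frac{1}{-90082} = - \frac{1}{90082}$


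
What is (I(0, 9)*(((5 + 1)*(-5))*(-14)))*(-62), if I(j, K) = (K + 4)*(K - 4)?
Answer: -1692600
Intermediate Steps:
I(j, K) = (-4 + K)*(4 + K) (I(j, K) = (4 + K)*(-4 + K) = (-4 + K)*(4 + K))
(I(0, 9)*(((5 + 1)*(-5))*(-14)))*(-62) = ((-16 + 9²)*(((5 + 1)*(-5))*(-14)))*(-62) = ((-16 + 81)*((6*(-5))*(-14)))*(-62) = (65*(-30*(-14)))*(-62) = (65*420)*(-62) = 27300*(-62) = -1692600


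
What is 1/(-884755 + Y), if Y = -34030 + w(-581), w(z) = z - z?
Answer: -1/918785 ≈ -1.0884e-6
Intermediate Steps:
w(z) = 0
Y = -34030 (Y = -34030 + 0 = -34030)
1/(-884755 + Y) = 1/(-884755 - 34030) = 1/(-918785) = -1/918785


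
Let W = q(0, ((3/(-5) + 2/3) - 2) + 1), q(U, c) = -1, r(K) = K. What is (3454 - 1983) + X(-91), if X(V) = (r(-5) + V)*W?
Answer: 1567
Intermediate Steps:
W = -1
X(V) = 5 - V (X(V) = (-5 + V)*(-1) = 5 - V)
(3454 - 1983) + X(-91) = (3454 - 1983) + (5 - 1*(-91)) = 1471 + (5 + 91) = 1471 + 96 = 1567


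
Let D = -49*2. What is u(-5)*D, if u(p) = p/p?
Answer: -98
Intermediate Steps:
u(p) = 1
D = -98
u(-5)*D = 1*(-98) = -98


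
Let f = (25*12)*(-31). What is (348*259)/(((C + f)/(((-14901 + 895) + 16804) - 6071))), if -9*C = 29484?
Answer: 24583503/1048 ≈ 23458.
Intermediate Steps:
C = -3276 (C = -⅑*29484 = -3276)
f = -9300 (f = 300*(-31) = -9300)
(348*259)/(((C + f)/(((-14901 + 895) + 16804) - 6071))) = (348*259)/(((-3276 - 9300)/(((-14901 + 895) + 16804) - 6071))) = 90132/((-12576/((-14006 + 16804) - 6071))) = 90132/((-12576/(2798 - 6071))) = 90132/((-12576/(-3273))) = 90132/((-12576*(-1/3273))) = 90132/(4192/1091) = 90132*(1091/4192) = 24583503/1048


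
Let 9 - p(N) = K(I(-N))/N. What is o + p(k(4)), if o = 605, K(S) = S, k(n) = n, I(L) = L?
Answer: 615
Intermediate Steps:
p(N) = 10 (p(N) = 9 - (-N)/N = 9 - 1*(-1) = 9 + 1 = 10)
o + p(k(4)) = 605 + 10 = 615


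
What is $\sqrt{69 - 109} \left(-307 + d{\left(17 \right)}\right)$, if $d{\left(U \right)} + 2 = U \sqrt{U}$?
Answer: $i \sqrt{10} \left(-618 + 34 \sqrt{17}\right) \approx - 1511.0 i$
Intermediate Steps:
$d{\left(U \right)} = -2 + U^{\frac{3}{2}}$ ($d{\left(U \right)} = -2 + U \sqrt{U} = -2 + U^{\frac{3}{2}}$)
$\sqrt{69 - 109} \left(-307 + d{\left(17 \right)}\right) = \sqrt{69 - 109} \left(-307 - \left(2 - 17^{\frac{3}{2}}\right)\right) = \sqrt{-40} \left(-307 - \left(2 - 17 \sqrt{17}\right)\right) = 2 i \sqrt{10} \left(-309 + 17 \sqrt{17}\right)$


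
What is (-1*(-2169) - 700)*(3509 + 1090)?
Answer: 6755931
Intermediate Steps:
(-1*(-2169) - 700)*(3509 + 1090) = (2169 - 700)*4599 = 1469*4599 = 6755931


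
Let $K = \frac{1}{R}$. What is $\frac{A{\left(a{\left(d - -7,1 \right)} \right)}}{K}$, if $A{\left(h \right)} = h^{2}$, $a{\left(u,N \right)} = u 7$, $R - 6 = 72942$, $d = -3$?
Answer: $57191232$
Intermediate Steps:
$R = 72948$ ($R = 6 + 72942 = 72948$)
$a{\left(u,N \right)} = 7 u$
$K = \frac{1}{72948} \approx 1.3708 \cdot 10^{-5}$
$\frac{A{\left(a{\left(d - -7,1 \right)} \right)}}{K} = \left(7 \left(-3 - -7\right)\right)^{2} \frac{1}{\frac{1}{72948}} = \left(7 \left(-3 + 7\right)\right)^{2} \cdot 72948 = \left(7 \cdot 4\right)^{2} \cdot 72948 = 28^{2} \cdot 72948 = 784 \cdot 72948 = 57191232$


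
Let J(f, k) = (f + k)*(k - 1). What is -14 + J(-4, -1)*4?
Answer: 26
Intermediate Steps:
J(f, k) = (-1 + k)*(f + k) (J(f, k) = (f + k)*(-1 + k) = (-1 + k)*(f + k))
-14 + J(-4, -1)*4 = -14 + ((-1)² - 1*(-4) - 1*(-1) - 4*(-1))*4 = -14 + (1 + 4 + 1 + 4)*4 = -14 + 10*4 = -14 + 40 = 26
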